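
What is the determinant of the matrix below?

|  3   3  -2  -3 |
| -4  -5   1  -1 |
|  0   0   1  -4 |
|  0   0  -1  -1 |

15

The matrix is block upper-triangular with a 2×2 block and a 2×2 block on the diagonal, so its determinant equals the product of the determinants of the diagonal blocks.
det of the 2×2 block = -3
det of the 2×2 block = -5
det = (-3)·(-5) = 15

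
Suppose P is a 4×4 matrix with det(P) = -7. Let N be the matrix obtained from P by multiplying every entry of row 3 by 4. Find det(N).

-28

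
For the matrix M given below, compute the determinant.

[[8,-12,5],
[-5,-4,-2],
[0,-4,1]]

-56

Expand along column 1:
  + 8 · |-4 -2; -4 1| = 8·(-4 − 8) = -96
  − (-5) · |-12 5; -4 1| = −(-5)·(-12 − (-20)) = 40
Sum: (-96) + (40) = -56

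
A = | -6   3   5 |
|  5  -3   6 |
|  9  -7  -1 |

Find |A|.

-133

Expand along column 1:
  + (-6) · |-3 6; -7 -1| = (-6)·(3 − (-42)) = -270
  − 5 · |3 5; -7 -1| = −5·(-3 − (-35)) = -160
  + 9 · |3 5; -3 6| = 9·(18 − (-15)) = 297
Sum: (-270) + (-160) + (297) = -133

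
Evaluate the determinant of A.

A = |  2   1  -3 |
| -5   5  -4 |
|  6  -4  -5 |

det(A) = -101

Expand along row 1:
  + 2 · |5 -4; -4 -5| = 2·(-25 − 16) = -82
  − 1 · |-5 -4; 6 -5| = −1·(25 − (-24)) = -49
  + (-3) · |-5 5; 6 -4| = (-3)·(20 − 30) = 30
Sum: (-82) + (-49) + (30) = -101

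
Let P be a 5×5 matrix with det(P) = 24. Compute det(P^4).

det(P^4) = (det P)^4 = (24)^4 = 331776

The determinant is 331776.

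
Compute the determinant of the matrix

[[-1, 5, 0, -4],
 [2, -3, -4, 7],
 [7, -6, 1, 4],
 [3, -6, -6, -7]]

Expand along row 1 (it has 1 zero):
  + (-1) · M_11   where M_11 = det([-3 -4 7; -6 1 4; -6 -6 -7]) = 507
  − (5) · M_12   where M_12 = det([2 -4 7; 7 1 4; 3 -6 -7]) = -525
  − (-4) · M_14   where M_14 = det([2 -3 -4; 7 -6 1; 3 -6 -6]) = 45
det = (+1)·(-1)·(507) + (-1)·(5)·(-525) + (-1)·(-4)·(45) = 2298

2298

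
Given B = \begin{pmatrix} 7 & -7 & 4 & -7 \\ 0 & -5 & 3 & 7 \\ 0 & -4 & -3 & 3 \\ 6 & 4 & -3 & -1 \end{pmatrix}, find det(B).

Expand along column 1 (it has 2 zeros):
  + (7) · M_11   where M_11 = det([-5 3 7; -4 -3 3; 4 -3 -1]) = 132
  − (6) · M_41   where M_41 = det([-7 4 -7; -5 3 7; -4 -3 3]) = -451
det = (+1)·(7)·(132) + (-1)·(6)·(-451) = 3630

3630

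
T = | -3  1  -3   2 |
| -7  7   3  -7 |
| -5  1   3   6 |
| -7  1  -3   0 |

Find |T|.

1152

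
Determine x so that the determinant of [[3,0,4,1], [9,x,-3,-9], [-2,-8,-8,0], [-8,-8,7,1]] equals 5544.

x = 0

Expanding along the row containing x, det(M) is linear in x: det(M) = (-94)·x + (5544).
Set (-94)·x + (5544) = 5544  ⇒  (-94)·x = 0  ⇒  x = 0.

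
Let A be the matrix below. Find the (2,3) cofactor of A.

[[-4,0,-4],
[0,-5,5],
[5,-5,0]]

-20

Delete row 2 and column 3; the remaining 2×2 submatrix is [-4 0; 5 -5].
Its determinant is (-4)·(-5) − 0·5 = 20.
The cofactor carries sign (−1)^(2+3) = −1, so C_{2,3} = −(20) = -20.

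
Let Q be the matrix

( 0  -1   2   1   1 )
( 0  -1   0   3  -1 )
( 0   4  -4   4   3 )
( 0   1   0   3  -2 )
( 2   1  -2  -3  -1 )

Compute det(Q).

det(Q) = -216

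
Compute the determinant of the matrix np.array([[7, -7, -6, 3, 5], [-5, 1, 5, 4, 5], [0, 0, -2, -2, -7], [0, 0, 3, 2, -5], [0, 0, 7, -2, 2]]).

-6552

The matrix is block upper-triangular with a 2×2 block and a 3×3 block on the diagonal, so its determinant equals the product of the determinants of the diagonal blocks.
det of the 2×2 block = -28
det of the 3×3 block = 234
det = (-28)·(234) = -6552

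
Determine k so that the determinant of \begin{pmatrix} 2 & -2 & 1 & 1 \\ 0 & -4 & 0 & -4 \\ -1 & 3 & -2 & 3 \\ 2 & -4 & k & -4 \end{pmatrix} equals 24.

Expanding along the row containing k, det(M) is linear in k: det(M) = (12)·k + (-48).
Set (12)·k + (-48) = 24  ⇒  (12)·k = 72  ⇒  k = 6.

k = 6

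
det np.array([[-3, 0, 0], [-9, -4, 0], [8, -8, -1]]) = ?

-12

The matrix is lower triangular, so the determinant is the product of the diagonal entries:
det = (-3) · (-4) · (-1) = -12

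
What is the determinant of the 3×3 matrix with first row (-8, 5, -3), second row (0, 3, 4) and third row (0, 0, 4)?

-96

The matrix is upper triangular, so the determinant is the product of the diagonal entries:
det = (-8) · (3) · (4) = -96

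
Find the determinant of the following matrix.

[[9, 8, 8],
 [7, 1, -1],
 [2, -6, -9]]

Expand along row 1:
  + 9 · |1 -1; -6 -9| = 9·(-9 − 6) = -135
  − 8 · |7 -1; 2 -9| = −8·(-63 − (-2)) = 488
  + 8 · |7 1; 2 -6| = 8·(-42 − 2) = -352
Sum: (-135) + (488) + (-352) = 1

The determinant is 1.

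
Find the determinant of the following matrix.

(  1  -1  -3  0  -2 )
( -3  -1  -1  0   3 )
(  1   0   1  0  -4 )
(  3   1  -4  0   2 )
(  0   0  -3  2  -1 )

-50

Expand along column 4 (it has 4 zeros):
  − (2) · M_54   where M_54 = det([1 -1 -3 -2; -3 -1 -1 3; 1 0 1 -4; 3 1 -4 2]) = 25
det = (-1)·(2)·(25) = -50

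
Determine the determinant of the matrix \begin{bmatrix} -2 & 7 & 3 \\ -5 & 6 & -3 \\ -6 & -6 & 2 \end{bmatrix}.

The determinant is 406.

Expand along column 1:
  + (-2) · |6 -3; -6 2| = (-2)·(12 − 18) = 12
  − (-5) · |7 3; -6 2| = −(-5)·(14 − (-18)) = 160
  + (-6) · |7 3; 6 -3| = (-6)·(-21 − 18) = 234
Sum: (12) + (160) + (234) = 406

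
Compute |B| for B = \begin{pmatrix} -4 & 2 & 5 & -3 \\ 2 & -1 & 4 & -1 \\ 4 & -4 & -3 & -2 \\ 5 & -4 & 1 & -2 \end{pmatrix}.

Expand along row 1:
  + (-4) · M_11   where M_11 = det([-1 4 -1; -4 -3 -2; -4 1 -2]) = 8
  − (2) · M_12   where M_12 = det([2 4 -1; 4 -3 -2; 5 1 -2]) = -11
  + (5) · M_13   where M_13 = det([2 -1 -1; 4 -4 -2; 5 -4 -2]) = -2
  − (-3) · M_14   where M_14 = det([2 -1 4; 4 -4 -3; 5 -4 1]) = 3
det = (+1)·(-4)·(8) + (-1)·(2)·(-11) + (+1)·(5)·(-2) + (-1)·(-3)·(3) = -11

-11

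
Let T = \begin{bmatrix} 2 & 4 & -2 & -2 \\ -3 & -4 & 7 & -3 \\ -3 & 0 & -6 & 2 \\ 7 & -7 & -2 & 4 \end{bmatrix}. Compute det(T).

The determinant is 1172.

Expand along row 3 (it has 1 zero):
  + (-3) · M_31   where M_31 = det([4 -2 -2; -4 7 -3; -7 -2 4]) = -100
  + (-6) · M_33   where M_33 = det([2 4 -2; -3 -4 -3; 7 -7 4]) = -208
  − (2) · M_34   where M_34 = det([2 4 -2; -3 -4 7; 7 -7 -2]) = 188
det = (+1)·(-3)·(-100) + (+1)·(-6)·(-208) + (-1)·(2)·(188) = 1172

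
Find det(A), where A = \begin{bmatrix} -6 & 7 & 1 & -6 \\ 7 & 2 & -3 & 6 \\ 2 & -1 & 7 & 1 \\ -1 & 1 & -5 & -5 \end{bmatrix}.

2131

Expand along row 1:
  + (-6) · M_11   where M_11 = det([2 -3 6; -1 7 1; 1 -5 -5]) = -60
  − (7) · M_12   where M_12 = det([7 -3 6; 2 7 1; -1 -5 -5]) = -255
  + (1) · M_13   where M_13 = det([7 2 6; 2 -1 1; -1 1 -5]) = 52
  − (-6) · M_14   where M_14 = det([7 2 -3; 2 -1 7; -1 1 -5]) = -11
det = (+1)·(-6)·(-60) + (-1)·(7)·(-255) + (+1)·(1)·(52) + (-1)·(-6)·(-11) = 2131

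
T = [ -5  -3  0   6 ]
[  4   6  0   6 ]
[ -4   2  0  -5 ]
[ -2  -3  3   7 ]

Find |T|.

det(T) = -1242

Expand along column 3 (it has 3 zeros):
  − (3) · M_43   where M_43 = det([-5 -3 6; 4 6 6; -4 2 -5]) = 414
det = (-1)·(3)·(414) = -1242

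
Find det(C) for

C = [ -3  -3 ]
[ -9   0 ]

|C| = -27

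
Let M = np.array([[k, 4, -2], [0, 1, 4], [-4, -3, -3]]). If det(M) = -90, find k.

k = -2

Expanding along the column containing k, det(M) is linear in k: det(M) = (9)·k + (-72).
Set (9)·k + (-72) = -90  ⇒  (9)·k = -18  ⇒  k = -2.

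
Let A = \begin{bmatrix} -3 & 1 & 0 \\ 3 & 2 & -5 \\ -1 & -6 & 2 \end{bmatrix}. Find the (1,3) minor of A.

The minor is -16.

Delete row 1 and column 3; the remaining 2×2 submatrix is [3 2; -1 -6].
Its determinant is 3·(-6) − 2·(-1) = -16.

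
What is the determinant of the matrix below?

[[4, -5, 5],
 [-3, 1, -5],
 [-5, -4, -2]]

Expand along column 1:
  + 4 · |1 -5; -4 -2| = 4·(-2 − 20) = -88
  − (-3) · |-5 5; -4 -2| = −(-3)·(10 − (-20)) = 90
  + (-5) · |-5 5; 1 -5| = (-5)·(25 − 5) = -100
Sum: (-88) + (90) + (-100) = -98

-98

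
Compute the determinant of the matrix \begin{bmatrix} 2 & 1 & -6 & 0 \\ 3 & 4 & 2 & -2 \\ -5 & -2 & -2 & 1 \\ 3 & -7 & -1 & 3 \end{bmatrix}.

The determinant is 47.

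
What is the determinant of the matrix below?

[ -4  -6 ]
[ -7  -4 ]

-26

det = (-4)·(-4) − (-6)·(-7) = 16 − 42 = -26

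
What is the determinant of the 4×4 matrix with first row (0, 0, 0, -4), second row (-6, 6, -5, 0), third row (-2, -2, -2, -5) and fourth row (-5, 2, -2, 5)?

Expand along row 1 (it has 3 zeros):
  − (-4) · M_14   where M_14 = det([-6 6 -5; -2 -2 -2; -5 2 -2]) = 58
det = (-1)·(-4)·(58) = 232

The determinant is 232.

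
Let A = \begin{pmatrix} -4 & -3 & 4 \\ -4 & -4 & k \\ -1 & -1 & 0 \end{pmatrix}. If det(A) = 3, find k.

-3

Expanding along the row containing k, det(A) is linear in k: det(A) = (-1)·k + (0).
Set (-1)·k + (0) = 3  ⇒  (-1)·k = 3  ⇒  k = -3.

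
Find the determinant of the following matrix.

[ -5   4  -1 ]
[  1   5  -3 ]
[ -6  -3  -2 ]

148

Expand along column 1:
  + (-5) · |5 -3; -3 -2| = (-5)·(-10 − 9) = 95
  − 1 · |4 -1; -3 -2| = −1·(-8 − 3) = 11
  + (-6) · |4 -1; 5 -3| = (-6)·(-12 − (-5)) = 42
Sum: (95) + (11) + (42) = 148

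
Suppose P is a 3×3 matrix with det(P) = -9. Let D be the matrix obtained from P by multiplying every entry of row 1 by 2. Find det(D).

Scaling one row by 2 multiplies the determinant by 2.
det(D) = (2)·(-9) = -18

-18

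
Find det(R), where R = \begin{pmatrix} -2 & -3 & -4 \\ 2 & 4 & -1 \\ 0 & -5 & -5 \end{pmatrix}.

Expand along column 1:
  + (-2) · |4 -1; -5 -5| = (-2)·(-20 − 5) = 50
  − 2 · |-3 -4; -5 -5| = −2·(15 − 20) = 10
Sum: (50) + (10) = 60

60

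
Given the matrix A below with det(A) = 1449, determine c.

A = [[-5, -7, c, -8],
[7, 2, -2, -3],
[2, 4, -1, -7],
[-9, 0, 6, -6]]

c = 5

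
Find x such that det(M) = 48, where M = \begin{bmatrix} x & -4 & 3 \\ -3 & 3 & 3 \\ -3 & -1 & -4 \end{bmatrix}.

Expanding along the column containing x, det(M) is linear in x: det(M) = (-9)·x + (120).
Set (-9)·x + (120) = 48  ⇒  (-9)·x = -72  ⇒  x = 8.

x = 8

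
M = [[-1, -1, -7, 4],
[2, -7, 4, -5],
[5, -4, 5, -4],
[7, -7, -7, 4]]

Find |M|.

Expand along row 1:
  + (-1) · M_11   where M_11 = det([-7 4 -5; -4 5 -4; -7 -7 4]) = -83
  − (-1) · M_12   where M_12 = det([2 4 -5; 5 5 -4; 7 -7 4]) = 142
  + (-7) · M_13   where M_13 = det([2 -7 -5; 5 -4 -4; 7 -7 4]) = 283
  − (4) · M_14   where M_14 = det([2 -7 4; 5 -4 5; 7 -7 -7]) = -392
det = (+1)·(-1)·(-83) + (-1)·(-1)·(142) + (+1)·(-7)·(283) + (-1)·(4)·(-392) = -188

-188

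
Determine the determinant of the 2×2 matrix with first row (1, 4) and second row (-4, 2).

det = 1·2 − 4·(-4) = 2 − (-16) = 18

The determinant is 18.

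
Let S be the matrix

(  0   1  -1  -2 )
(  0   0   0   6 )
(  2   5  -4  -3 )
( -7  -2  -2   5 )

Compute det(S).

Expand along row 2 (it has 3 zeros):
  + (6) · M_24   where M_24 = det([0 1 -1; 2 5 -4; -7 -2 -2]) = 1
det = (+1)·(6)·(1) = 6

6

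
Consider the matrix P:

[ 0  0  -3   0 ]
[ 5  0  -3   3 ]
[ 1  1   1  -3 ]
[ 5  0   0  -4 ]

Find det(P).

Expand along row 1 (it has 3 zeros):
  + (-3) · M_13   where M_13 = det([5 0 3; 1 1 -3; 5 0 -4]) = -35
det = (+1)·(-3)·(-35) = 105

The determinant is 105.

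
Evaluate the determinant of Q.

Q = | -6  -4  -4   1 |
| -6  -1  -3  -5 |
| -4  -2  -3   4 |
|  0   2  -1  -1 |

The determinant is -110.

Expand along row 4 (it has 1 zero):
  + (2) · M_42   where M_42 = det([-6 -4 1; -6 -3 -5; -4 -3 4]) = -8
  − (-1) · M_43   where M_43 = det([-6 -4 1; -6 -1 -5; -4 -2 4]) = -84
  + (-1) · M_44   where M_44 = det([-6 -4 -4; -6 -1 -3; -4 -2 -3]) = 10
det = (+1)·(2)·(-8) + (-1)·(-1)·(-84) + (+1)·(-1)·(10) = -110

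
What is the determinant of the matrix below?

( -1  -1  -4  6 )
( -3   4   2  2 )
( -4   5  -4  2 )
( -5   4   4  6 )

The determinant is -204.

Expand along row 1:
  + (-1) · M_11   where M_11 = det([4 2 2; 5 -4 2; 4 4 6]) = -100
  − (-1) · M_12   where M_12 = det([-3 2 2; -4 -4 2; -5 4 6]) = 52
  + (-4) · M_13   where M_13 = det([-3 4 2; -4 5 2; -5 4 6]) = 8
  − (6) · M_14   where M_14 = det([-3 4 2; -4 5 -4; -5 4 4]) = 54
det = (+1)·(-1)·(-100) + (-1)·(-1)·(52) + (+1)·(-4)·(8) + (-1)·(6)·(54) = -204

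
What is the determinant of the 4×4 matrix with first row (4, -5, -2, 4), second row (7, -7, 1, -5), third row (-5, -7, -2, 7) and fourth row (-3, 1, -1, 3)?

Expand along row 1:
  + (4) · M_11   where M_11 = det([-7 1 -5; -7 -2 7; 1 -1 3]) = -24
  − (-5) · M_12   where M_12 = det([7 1 -5; -5 -2 7; -3 -1 3]) = 6
  + (-2) · M_13   where M_13 = det([7 -7 -5; -5 -7 7; -3 1 3]) = -24
  − (4) · M_14   where M_14 = det([7 -7 1; -5 -7 -2; -3 1 -1]) = 30
det = (+1)·(4)·(-24) + (-1)·(-5)·(6) + (+1)·(-2)·(-24) + (-1)·(4)·(30) = -138

-138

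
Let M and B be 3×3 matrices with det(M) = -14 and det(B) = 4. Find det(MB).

The determinant is -56.

det(MB) = det(M)·det(B) = (-14)·(4) = -56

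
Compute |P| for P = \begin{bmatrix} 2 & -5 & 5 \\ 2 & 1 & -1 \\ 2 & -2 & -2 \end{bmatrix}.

|P| = -48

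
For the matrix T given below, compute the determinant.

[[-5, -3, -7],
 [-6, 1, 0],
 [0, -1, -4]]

Expand along row 2:
  − (-6) · |-3 -7; -1 -4| = −(-6)·(12 − 7) = 30
  + 1 · |-5 -7; 0 -4| = 1·(20 − 0) = 20
Sum: (30) + (20) = 50

50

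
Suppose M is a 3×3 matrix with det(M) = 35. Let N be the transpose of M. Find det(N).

det(Mᵀ) = det(M).
det(N) = (1)·(35) = 35

35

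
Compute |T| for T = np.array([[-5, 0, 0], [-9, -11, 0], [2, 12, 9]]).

T is lower triangular, so det(T) is the product of the diagonal entries:
det = (-5) · (-11) · (9) = 495

|T| = 495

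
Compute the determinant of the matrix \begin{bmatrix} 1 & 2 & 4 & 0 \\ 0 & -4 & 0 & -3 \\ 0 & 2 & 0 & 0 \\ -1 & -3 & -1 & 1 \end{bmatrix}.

The determinant is -18.

Expand along row 3 (it has 3 zeros):
  − (2) · M_32   where M_32 = det([1 4 0; 0 0 -3; -1 -1 1]) = 9
det = (-1)·(2)·(9) = -18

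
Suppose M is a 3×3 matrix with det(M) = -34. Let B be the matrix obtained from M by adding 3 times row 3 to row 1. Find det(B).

-34

Adding a multiple of one row to another leaves the determinant unchanged.
det(B) = (1)·(-34) = -34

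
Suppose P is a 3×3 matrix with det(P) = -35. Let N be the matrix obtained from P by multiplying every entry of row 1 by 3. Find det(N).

-105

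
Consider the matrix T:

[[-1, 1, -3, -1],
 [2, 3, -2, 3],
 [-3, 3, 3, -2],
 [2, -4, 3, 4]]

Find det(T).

|T| = -175

Expand along row 1:
  + (-1) · M_11   where M_11 = det([3 -2 3; 3 3 -2; -4 3 4]) = 125
  − (1) · M_12   where M_12 = det([2 -2 3; -3 3 -2; 2 3 4]) = -25
  + (-3) · M_13   where M_13 = det([2 3 3; -3 3 -2; 2 -4 4]) = 50
  − (-1) · M_14   where M_14 = det([2 3 -2; -3 3 3; 2 -4 3]) = 75
det = (+1)·(-1)·(125) + (-1)·(1)·(-25) + (+1)·(-3)·(50) + (-1)·(-1)·(75) = -175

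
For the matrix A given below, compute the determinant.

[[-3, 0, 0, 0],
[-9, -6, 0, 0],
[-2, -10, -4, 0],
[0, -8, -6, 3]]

A is lower triangular, so det(A) is the product of the diagonal entries:
det = (-3) · (-6) · (-4) · (3) = -216

The determinant is -216.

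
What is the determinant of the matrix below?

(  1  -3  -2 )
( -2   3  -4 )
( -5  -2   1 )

-109

Expand along row 1:
  + 1 · |3 -4; -2 1| = 1·(3 − 8) = -5
  − (-3) · |-2 -4; -5 1| = −(-3)·(-2 − 20) = -66
  + (-2) · |-2 3; -5 -2| = (-2)·(4 − (-15)) = -38
Sum: (-5) + (-66) + (-38) = -109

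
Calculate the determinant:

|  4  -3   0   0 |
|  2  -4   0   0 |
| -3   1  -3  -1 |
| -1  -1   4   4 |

80

The matrix is block lower-triangular with a 2×2 block and a 2×2 block on the diagonal, so its determinant equals the product of the determinants of the diagonal blocks.
det of the 2×2 block = -10
det of the 2×2 block = -8
det = (-10)·(-8) = 80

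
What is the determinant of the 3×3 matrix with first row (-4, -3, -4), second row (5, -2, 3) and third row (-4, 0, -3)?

-1

Expand along row 3:
  + (-4) · |-3 -4; -2 3| = (-4)·(-9 − 8) = 68
  + (-3) · |-4 -3; 5 -2| = (-3)·(8 − (-15)) = -69
Sum: (68) + (-69) = -1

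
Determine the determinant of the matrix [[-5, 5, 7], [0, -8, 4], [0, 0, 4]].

160

The matrix is upper triangular, so the determinant is the product of the diagonal entries:
det = (-5) · (-8) · (4) = 160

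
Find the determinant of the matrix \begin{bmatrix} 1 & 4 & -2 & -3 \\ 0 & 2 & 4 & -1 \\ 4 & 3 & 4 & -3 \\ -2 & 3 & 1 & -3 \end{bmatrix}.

-141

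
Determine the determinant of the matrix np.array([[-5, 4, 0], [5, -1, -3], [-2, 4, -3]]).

Expand along column 3:
  − (-3) · |-5 4; -2 4| = −(-3)·(-20 − (-8)) = -36
  + (-3) · |-5 4; 5 -1| = (-3)·(5 − 20) = 45
Sum: (-36) + (45) = 9

9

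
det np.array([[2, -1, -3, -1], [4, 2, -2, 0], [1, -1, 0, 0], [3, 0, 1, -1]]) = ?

-28

Expand along row 3 (it has 2 zeros):
  + (1) · M_31   where M_31 = det([-1 -3 -1; 2 -2 0; 0 1 -1]) = -10
  − (-1) · M_32   where M_32 = det([2 -3 -1; 4 -2 0; 3 1 -1]) = -18
det = (+1)·(1)·(-10) + (-1)·(-1)·(-18) = -28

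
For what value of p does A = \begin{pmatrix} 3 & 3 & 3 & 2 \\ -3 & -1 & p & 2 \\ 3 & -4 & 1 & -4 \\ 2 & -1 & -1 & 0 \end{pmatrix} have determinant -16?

p = -7

Expanding along the row containing p, det(A) is linear in p: det(A) = (26)·p + (166).
Set (26)·p + (166) = -16  ⇒  (26)·p = -182  ⇒  p = -7.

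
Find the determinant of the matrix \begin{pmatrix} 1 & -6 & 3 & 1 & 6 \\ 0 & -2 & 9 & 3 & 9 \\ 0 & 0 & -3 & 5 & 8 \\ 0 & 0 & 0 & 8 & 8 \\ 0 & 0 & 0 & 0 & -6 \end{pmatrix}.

The determinant is -288.

The matrix is upper triangular, so the determinant is the product of the diagonal entries:
det = (1) · (-2) · (-3) · (8) · (-6) = -288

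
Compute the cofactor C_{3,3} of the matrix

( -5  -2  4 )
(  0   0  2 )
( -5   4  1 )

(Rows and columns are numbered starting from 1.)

Delete row 3 and column 3; the remaining 2×2 submatrix is [-5 -2; 0 0].
Its determinant is (-5)·0 − (-2)·0 = 0.
The cofactor carries sign (−1)^(3+3) = +1, so C_{3,3} = +(0) = 0.

0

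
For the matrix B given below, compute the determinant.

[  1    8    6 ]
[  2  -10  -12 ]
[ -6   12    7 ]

Expand along column 1:
  + 1 · |-10 -12; 12 7| = 1·(-70 − (-144)) = 74
  − 2 · |8 6; 12 7| = −2·(56 − 72) = 32
  + (-6) · |8 6; -10 -12| = (-6)·(-96 − (-60)) = 216
Sum: (74) + (32) + (216) = 322

|B| = 322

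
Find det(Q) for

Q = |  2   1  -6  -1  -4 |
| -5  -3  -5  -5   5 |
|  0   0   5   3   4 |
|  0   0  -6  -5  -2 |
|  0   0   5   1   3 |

det(Q) = -35

Q is block upper-triangular with a 2×2 block and a 3×3 block on the diagonal, so its determinant equals the product of the determinants of the diagonal blocks.
det of the 2×2 block = -1
det of the 3×3 block = 35
det = (-1)·(35) = -35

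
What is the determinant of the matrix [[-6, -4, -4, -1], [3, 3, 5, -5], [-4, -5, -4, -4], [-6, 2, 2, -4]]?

The determinant is 144.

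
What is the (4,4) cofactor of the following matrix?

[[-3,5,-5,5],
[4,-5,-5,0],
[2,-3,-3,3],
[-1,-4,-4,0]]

20

Delete row 4 and column 4; the remaining 3×3 submatrix is [-3 5 -5; 4 -5 -5; 2 -3 -3].
Its determinant is 20.
The cofactor carries sign (−1)^(4+4) = +1, so C_{4,4} = +(20) = 20.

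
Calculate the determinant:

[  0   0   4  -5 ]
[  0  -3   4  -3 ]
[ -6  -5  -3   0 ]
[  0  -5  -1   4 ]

42

Expand along column 1 (it has 3 zeros):
  + (-6) · M_31   where M_31 = det([0 4 -5; -3 4 -3; -5 -1 4]) = -7
det = (+1)·(-6)·(-7) = 42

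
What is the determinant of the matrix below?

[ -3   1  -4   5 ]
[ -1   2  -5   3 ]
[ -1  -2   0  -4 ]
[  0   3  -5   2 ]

-38

Expand along row 3 (it has 1 zero):
  + (-1) · M_31   where M_31 = det([1 -4 5; 2 -5 3; 3 -5 2]) = 10
  − (-2) · M_32   where M_32 = det([-3 -4 5; -1 -5 3; 0 -5 2]) = 2
  − (-4) · M_34   where M_34 = det([-3 1 -4; -1 2 -5; 0 3 -5]) = -8
det = (+1)·(-1)·(10) + (-1)·(-2)·(2) + (-1)·(-4)·(-8) = -38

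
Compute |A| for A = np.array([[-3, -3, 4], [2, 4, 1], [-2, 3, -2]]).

Expand along row 1:
  + (-3) · |4 1; 3 -2| = (-3)·(-8 − 3) = 33
  − (-3) · |2 1; -2 -2| = −(-3)·(-4 − (-2)) = -6
  + 4 · |2 4; -2 3| = 4·(6 − (-8)) = 56
Sum: (33) + (-6) + (56) = 83

83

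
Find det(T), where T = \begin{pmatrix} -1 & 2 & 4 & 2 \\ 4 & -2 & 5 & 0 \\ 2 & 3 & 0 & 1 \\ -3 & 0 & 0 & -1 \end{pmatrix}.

The determinant is -135.

Expand along row 4 (it has 2 zeros):
  − (-3) · M_41   where M_41 = det([2 4 2; -2 5 0; 3 0 1]) = -12
  + (-1) · M_44   where M_44 = det([-1 2 4; 4 -2 5; 2 3 0]) = 99
det = (-1)·(-3)·(-12) + (+1)·(-1)·(99) = -135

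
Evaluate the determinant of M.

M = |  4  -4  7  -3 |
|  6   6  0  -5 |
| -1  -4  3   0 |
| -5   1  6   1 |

The determinant is 465.

Expand along row 2 (it has 1 zero):
  − (6) · M_21   where M_21 = det([-4 7 -3; -4 3 0; 1 6 1]) = 97
  + (6) · M_22   where M_22 = det([4 7 -3; -1 3 0; -5 6 1]) = -8
  + (-5) · M_24   where M_24 = det([4 -4 7; -1 -4 3; -5 1 6]) = -219
det = (-1)·(6)·(97) + (+1)·(6)·(-8) + (+1)·(-5)·(-219) = 465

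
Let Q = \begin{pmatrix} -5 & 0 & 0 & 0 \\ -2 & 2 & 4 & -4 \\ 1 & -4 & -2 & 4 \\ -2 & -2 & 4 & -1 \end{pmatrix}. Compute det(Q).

The determinant is -20.

Expand along row 1 (it has 3 zeros):
  + (-5) · M_11   where M_11 = det([2 4 -4; -4 -2 4; -2 4 -1]) = 4
det = (+1)·(-5)·(4) = -20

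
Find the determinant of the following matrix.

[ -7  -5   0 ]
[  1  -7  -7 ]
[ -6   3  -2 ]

-465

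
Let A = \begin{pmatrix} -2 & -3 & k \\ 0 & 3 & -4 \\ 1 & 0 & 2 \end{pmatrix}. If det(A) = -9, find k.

k = 3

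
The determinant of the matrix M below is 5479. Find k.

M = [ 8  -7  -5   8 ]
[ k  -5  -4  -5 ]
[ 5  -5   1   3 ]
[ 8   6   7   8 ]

Expanding along the column containing k, det(M) is linear in k: det(M) = (527)·k + (2317).
Set (527)·k + (2317) = 5479  ⇒  (527)·k = 3162  ⇒  k = 6.

k = 6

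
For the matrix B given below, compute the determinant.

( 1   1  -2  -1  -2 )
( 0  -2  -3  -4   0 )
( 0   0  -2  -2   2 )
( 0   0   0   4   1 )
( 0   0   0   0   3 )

48

B is upper triangular, so det(B) is the product of the diagonal entries:
det = (1) · (-2) · (-2) · (4) · (3) = 48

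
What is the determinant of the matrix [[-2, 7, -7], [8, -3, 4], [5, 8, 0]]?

-349

Expand along row 3:
  + 5 · |7 -7; -3 4| = 5·(28 − 21) = 35
  − 8 · |-2 -7; 8 4| = −8·(-8 − (-56)) = -384
Sum: (35) + (-384) = -349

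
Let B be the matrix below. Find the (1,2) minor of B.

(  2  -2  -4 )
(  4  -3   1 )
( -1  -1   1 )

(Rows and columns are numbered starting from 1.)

5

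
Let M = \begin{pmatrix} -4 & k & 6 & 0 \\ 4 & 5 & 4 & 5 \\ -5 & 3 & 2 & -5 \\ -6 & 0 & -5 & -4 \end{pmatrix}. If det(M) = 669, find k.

7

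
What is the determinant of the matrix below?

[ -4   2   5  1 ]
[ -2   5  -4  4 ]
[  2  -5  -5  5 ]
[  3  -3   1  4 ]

1206

Expand along row 1:
  + (-4) · M_11   where M_11 = det([5 -4 4; -5 -5 5; -3 1 4]) = -225
  − (2) · M_12   where M_12 = det([-2 -4 4; 2 -5 5; 3 1 4]) = 90
  + (5) · M_13   where M_13 = det([-2 5 4; 2 -5 5; 3 -3 4]) = 81
  − (1) · M_14   where M_14 = det([-2 5 -4; 2 -5 -5; 3 -3 1]) = -81
det = (+1)·(-4)·(-225) + (-1)·(2)·(90) + (+1)·(5)·(81) + (-1)·(1)·(-81) = 1206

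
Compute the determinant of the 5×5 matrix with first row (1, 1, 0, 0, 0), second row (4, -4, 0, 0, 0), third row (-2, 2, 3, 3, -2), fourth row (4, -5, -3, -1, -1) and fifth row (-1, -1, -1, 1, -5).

128

The matrix is block lower-triangular with a 2×2 block and a 3×3 block on the diagonal, so its determinant equals the product of the determinants of the diagonal blocks.
det of the 2×2 block = -8
det of the 3×3 block = -16
det = (-8)·(-16) = 128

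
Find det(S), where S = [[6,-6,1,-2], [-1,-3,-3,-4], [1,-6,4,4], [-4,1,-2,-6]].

Expand along row 1:
  + (6) · M_11   where M_11 = det([-3 -3 -4; -6 4 4; 1 -2 -6]) = 112
  − (-6) · M_12   where M_12 = det([-1 -3 -4; 1 4 4; -4 -2 -6]) = -10
  + (1) · M_13   where M_13 = det([-1 -3 -4; 1 -6 4; -4 1 -6]) = 90
  − (-2) · M_14   where M_14 = det([-1 -3 -3; 1 -6 4; -4 1 -2]) = 103
det = (+1)·(6)·(112) + (-1)·(-6)·(-10) + (+1)·(1)·(90) + (-1)·(-2)·(103) = 908

det(S) = 908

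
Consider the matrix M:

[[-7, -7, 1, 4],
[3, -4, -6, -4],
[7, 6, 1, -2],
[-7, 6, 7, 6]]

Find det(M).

Expand along row 1:
  + (-7) · M_11   where M_11 = det([-4 -6 -4; 6 1 -2; 6 7 6]) = 64
  − (-7) · M_12   where M_12 = det([3 -6 -4; 7 1 -2; -7 7 6]) = 4
  + (1) · M_13   where M_13 = det([3 -4 -4; 7 6 -2; -7 6 6]) = -80
  − (4) · M_14   where M_14 = det([3 -4 -6; 7 6 1; -7 6 7]) = -172
det = (+1)·(-7)·(64) + (-1)·(-7)·(4) + (+1)·(1)·(-80) + (-1)·(4)·(-172) = 188

188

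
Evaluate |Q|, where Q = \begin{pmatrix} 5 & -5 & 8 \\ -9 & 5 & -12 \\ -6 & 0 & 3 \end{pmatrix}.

-180

Expand along column 2:
  − (-5) · |-9 -12; -6 3| = −(-5)·(-27 − 72) = -495
  + 5 · |5 8; -6 3| = 5·(15 − (-48)) = 315
Sum: (-495) + (315) = -180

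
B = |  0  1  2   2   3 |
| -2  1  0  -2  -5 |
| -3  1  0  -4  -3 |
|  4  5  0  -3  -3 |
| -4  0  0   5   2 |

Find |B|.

Expand along column 3 (it has 4 zeros):
  + (2) · M_13   where M_13 = det([-2 1 -2 -5; -3 1 -4 -3; 4 5 -3 -3; -4 0 5 2]) = -524
det = (+1)·(2)·(-524) = -1048

|B| = -1048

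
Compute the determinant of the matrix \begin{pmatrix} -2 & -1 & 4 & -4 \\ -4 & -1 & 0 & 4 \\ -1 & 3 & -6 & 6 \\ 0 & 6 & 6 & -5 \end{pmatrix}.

Expand along row 2 (it has 1 zero):
  − (-4) · M_21   where M_21 = det([-1 4 -4; 3 -6 6; 6 6 -5]) = -6
  + (-1) · M_22   where M_22 = det([-2 4 -4; -1 -6 6; 0 6 -5]) = 16
  + (4) · M_24   where M_24 = det([-2 -1 4; -1 3 -6; 0 6 6]) = -138
det = (-1)·(-4)·(-6) + (+1)·(-1)·(16) + (+1)·(4)·(-138) = -592

-592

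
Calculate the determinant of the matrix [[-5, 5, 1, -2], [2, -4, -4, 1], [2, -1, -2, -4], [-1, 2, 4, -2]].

Expand along row 1:
  + (-5) · M_11   where M_11 = det([-4 -4 1; -1 -2 -4; 2 4 -2]) = -40
  − (5) · M_12   where M_12 = det([2 -4 1; 2 -2 -4; -1 4 -2]) = 14
  + (1) · M_13   where M_13 = det([2 -4 1; 2 -1 -4; -1 2 -2]) = -9
  − (-2) · M_14   where M_14 = det([2 -4 -4; 2 -1 -2; -1 2 4]) = 12
det = (+1)·(-5)·(-40) + (-1)·(5)·(14) + (+1)·(1)·(-9) + (-1)·(-2)·(12) = 145

The determinant is 145.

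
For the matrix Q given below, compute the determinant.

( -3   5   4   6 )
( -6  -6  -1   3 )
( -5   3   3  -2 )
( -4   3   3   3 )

Expand along row 1:
  + (-3) · M_11   where M_11 = det([-6 -1 3; 3 3 -2; 3 3 3]) = -75
  − (5) · M_12   where M_12 = det([-6 -1 3; -5 3 -2; -4 3 3]) = -122
  + (4) · M_13   where M_13 = det([-6 -6 3; -5 3 -2; -4 3 3]) = -237
  − (6) · M_14   where M_14 = det([-6 -6 -1; -5 3 3; -4 3 3]) = -15
det = (+1)·(-3)·(-75) + (-1)·(5)·(-122) + (+1)·(4)·(-237) + (-1)·(6)·(-15) = -23

-23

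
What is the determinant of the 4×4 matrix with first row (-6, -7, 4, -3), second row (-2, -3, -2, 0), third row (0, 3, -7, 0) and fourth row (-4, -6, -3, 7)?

Expand along row 3 (it has 2 zeros):
  − (3) · M_32   where M_32 = det([-6 4 -3; -2 -2 0; -4 -3 7]) = 146
  + (-7) · M_33   where M_33 = det([-6 -7 -3; -2 -3 0; -4 -6 7]) = 28
det = (-1)·(3)·(146) + (+1)·(-7)·(28) = -634

-634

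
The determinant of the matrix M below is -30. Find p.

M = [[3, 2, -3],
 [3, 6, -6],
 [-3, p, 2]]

-4

Expanding along the column containing p, det(M) is linear in p: det(M) = (9)·p + (6).
Set (9)·p + (6) = -30  ⇒  (9)·p = -36  ⇒  p = -4.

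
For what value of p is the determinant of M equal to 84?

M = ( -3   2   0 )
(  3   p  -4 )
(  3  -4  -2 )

8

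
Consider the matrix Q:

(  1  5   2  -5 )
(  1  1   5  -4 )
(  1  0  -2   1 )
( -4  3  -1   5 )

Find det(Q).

The determinant is 174.

Expand along row 3 (it has 1 zero):
  + (1) · M_31   where M_31 = det([5 2 -5; 1 5 -4; 3 -1 5]) = 151
  + (-2) · M_33   where M_33 = det([1 5 -5; 1 1 -4; -4 3 5]) = 37
  − (1) · M_34   where M_34 = det([1 5 2; 1 1 5; -4 3 -1]) = -97
det = (+1)·(1)·(151) + (+1)·(-2)·(37) + (-1)·(1)·(-97) = 174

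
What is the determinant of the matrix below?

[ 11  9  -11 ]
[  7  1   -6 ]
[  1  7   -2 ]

Expand along column 1:
  + 11 · |1 -6; 7 -2| = 11·(-2 − (-42)) = 440
  − 7 · |9 -11; 7 -2| = −7·(-18 − (-77)) = -413
  + 1 · |9 -11; 1 -6| = 1·(-54 − (-11)) = -43
Sum: (440) + (-413) + (-43) = -16

The determinant is -16.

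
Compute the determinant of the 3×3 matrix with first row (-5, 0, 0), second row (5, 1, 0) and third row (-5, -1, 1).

-5

The matrix is lower triangular, so the determinant is the product of the diagonal entries:
det = (-5) · (1) · (1) = -5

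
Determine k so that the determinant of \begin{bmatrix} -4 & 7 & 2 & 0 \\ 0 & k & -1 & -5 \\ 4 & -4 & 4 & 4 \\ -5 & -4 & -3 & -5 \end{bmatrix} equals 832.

-7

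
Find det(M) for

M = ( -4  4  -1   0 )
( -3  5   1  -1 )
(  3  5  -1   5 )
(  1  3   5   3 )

|M| = 440

Expand along row 1 (it has 1 zero):
  + (-4) · M_11   where M_11 = det([5 1 -1; 5 -1 5; 3 5 3]) = -168
  − (4) · M_12   where M_12 = det([-3 1 -1; 3 -1 5; 1 5 3]) = 64
  + (-1) · M_13   where M_13 = det([-3 5 -1; 3 5 5; 1 3 3]) = -24
det = (+1)·(-4)·(-168) + (-1)·(4)·(64) + (+1)·(-1)·(-24) = 440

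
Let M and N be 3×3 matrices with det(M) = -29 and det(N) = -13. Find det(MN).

det(MN) = det(M)·det(N) = (-29)·(-13) = 377

|MN| = 377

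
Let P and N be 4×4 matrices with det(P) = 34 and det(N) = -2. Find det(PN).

det(PN) = -68

det(PN) = det(P)·det(N) = (34)·(-2) = -68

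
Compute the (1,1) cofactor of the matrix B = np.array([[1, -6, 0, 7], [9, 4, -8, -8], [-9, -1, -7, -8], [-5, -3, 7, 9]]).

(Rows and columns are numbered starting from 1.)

The cofactor is -68.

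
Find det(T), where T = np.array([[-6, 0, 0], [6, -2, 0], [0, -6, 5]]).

60

T is lower triangular, so det(T) is the product of the diagonal entries:
det = (-6) · (-2) · (5) = 60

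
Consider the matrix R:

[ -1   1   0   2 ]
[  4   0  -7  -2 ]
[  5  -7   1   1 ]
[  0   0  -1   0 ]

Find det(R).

det(R) = -56

Expand along row 4 (it has 3 zeros):
  − (-1) · M_43   where M_43 = det([-1 1 2; 4 0 -2; 5 -7 1]) = -56
det = (-1)·(-1)·(-56) = -56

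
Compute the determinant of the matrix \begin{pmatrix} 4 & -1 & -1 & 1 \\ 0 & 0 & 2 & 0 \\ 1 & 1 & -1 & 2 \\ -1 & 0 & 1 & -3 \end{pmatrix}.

Expand along row 2 (it has 3 zeros):
  − (2) · M_23   where M_23 = det([4 -1 1; 1 1 2; -1 0 -3]) = -12
det = (-1)·(2)·(-12) = 24

The determinant is 24.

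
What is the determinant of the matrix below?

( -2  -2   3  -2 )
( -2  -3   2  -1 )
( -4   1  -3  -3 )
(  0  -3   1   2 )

Expand along row 4 (it has 1 zero):
  + (-3) · M_42   where M_42 = det([-2 3 -2; -2 2 -1; -4 -3 -3]) = -16
  − (1) · M_43   where M_43 = det([-2 -2 -2; -2 -3 -1; -4 1 -3]) = 12
  + (2) · M_44   where M_44 = det([-2 -2 3; -2 -3 2; -4 1 -3]) = -28
det = (+1)·(-3)·(-16) + (-1)·(1)·(12) + (+1)·(2)·(-28) = -20

-20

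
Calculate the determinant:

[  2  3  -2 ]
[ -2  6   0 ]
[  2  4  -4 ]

-32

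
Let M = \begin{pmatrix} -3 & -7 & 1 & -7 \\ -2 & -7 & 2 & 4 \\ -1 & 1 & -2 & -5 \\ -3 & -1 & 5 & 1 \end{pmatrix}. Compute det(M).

Expand along row 1:
  + (-3) · M_11   where M_11 = det([-7 2 4; 1 -2 -5; -1 5 1]) = -141
  − (-7) · M_12   where M_12 = det([-2 2 4; -1 -2 -5; -3 5 1]) = -58
  + (1) · M_13   where M_13 = det([-2 -7 4; -1 1 -5; -3 -1 1]) = -88
  − (-7) · M_14   where M_14 = det([-2 -7 2; -1 1 -2; -3 -1 5]) = -75
det = (+1)·(-3)·(-141) + (-1)·(-7)·(-58) + (+1)·(1)·(-88) + (-1)·(-7)·(-75) = -596

det(M) = -596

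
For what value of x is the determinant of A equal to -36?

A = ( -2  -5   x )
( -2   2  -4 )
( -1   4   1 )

Expanding along the column containing x, det(A) is linear in x: det(A) = (-6)·x + (-66).
Set (-6)·x + (-66) = -36  ⇒  (-6)·x = 30  ⇒  x = -5.

x = -5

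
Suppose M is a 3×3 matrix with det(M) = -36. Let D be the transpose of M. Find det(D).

The determinant is -36.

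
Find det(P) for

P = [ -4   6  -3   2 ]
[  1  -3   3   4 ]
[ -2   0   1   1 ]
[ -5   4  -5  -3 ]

Expand along row 3 (it has 1 zero):
  + (-2) · M_31   where M_31 = det([6 -3 2; -3 3 4; 4 -5 -3]) = 51
  + (1) · M_33   where M_33 = det([-4 6 2; 1 -3 4; -5 4 -3]) = -96
  − (1) · M_34   where M_34 = det([-4 6 -3; 1 -3 3; -5 4 -5]) = -39
det = (+1)·(-2)·(51) + (+1)·(1)·(-96) + (-1)·(1)·(-39) = -159

|P| = -159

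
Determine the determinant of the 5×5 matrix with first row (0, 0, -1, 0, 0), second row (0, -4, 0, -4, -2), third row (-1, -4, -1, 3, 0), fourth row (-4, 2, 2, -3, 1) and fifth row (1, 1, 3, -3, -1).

Expand along row 1 (it has 4 zeros):
  + (-1) · M_13   where M_13 = det([0 -4 -4 -2; -1 -4 3 0; -4 2 -3 1; 1 1 -3 -1]) = -30
det = (+1)·(-1)·(-30) = 30

30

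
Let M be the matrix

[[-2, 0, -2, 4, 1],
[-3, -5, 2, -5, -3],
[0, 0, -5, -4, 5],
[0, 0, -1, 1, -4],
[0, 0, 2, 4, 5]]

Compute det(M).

M is block upper-triangular with a 2×2 block and a 3×3 block on the diagonal, so its determinant equals the product of the determinants of the diagonal blocks.
det of the 2×2 block = 10
det of the 3×3 block = -123
det = (10)·(-123) = -1230

det(M) = -1230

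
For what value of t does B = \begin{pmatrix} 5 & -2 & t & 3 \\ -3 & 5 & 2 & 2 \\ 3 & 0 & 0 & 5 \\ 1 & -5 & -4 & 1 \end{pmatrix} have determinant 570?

Expanding along the column containing t, det(B) is linear in t: det(B) = (-95)·t + (0).
Set (-95)·t + (0) = 570  ⇒  (-95)·t = 570  ⇒  t = -6.

t = -6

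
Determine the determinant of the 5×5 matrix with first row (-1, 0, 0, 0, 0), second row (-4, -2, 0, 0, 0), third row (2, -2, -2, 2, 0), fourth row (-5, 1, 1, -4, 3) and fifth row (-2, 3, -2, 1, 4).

The matrix is block lower-triangular with a 2×2 block and a 3×3 block on the diagonal, so its determinant equals the product of the determinants of the diagonal blocks.
det of the 2×2 block = 2
det of the 3×3 block = 18
det = (2)·(18) = 36

The determinant is 36.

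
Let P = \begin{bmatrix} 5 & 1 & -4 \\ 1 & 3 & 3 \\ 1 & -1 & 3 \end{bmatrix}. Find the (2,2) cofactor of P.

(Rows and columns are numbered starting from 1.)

19

Delete row 2 and column 2; the remaining 2×2 submatrix is [5 -4; 1 3].
Its determinant is 5·3 − (-4)·1 = 19.
The cofactor carries sign (−1)^(2+2) = +1, so C_{2,2} = +(19) = 19.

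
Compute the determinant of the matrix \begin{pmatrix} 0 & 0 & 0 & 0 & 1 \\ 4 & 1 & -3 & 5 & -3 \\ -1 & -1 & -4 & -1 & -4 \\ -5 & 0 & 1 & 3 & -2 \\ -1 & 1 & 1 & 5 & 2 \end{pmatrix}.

Expand along row 1 (it has 4 zeros):
  + (1) · M_15   where M_15 = det([4 1 -3 5; -1 -1 -4 -1; -5 0 1 3; -1 1 1 5]) = -9
det = (+1)·(1)·(-9) = -9

-9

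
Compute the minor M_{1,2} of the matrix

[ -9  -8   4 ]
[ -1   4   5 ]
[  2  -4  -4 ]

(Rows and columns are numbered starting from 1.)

-6

Delete row 1 and column 2; the remaining 2×2 submatrix is [-1 5; 2 -4].
Its determinant is (-1)·(-4) − 5·2 = -6.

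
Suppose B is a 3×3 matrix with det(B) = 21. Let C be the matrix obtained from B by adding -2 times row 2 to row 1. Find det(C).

Adding a multiple of one row to another leaves the determinant unchanged.
det(C) = (1)·(21) = 21

|C| = 21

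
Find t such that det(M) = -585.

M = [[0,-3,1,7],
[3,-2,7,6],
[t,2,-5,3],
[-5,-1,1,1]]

t = 8

Expanding along the column containing t, det(M) is linear in t: det(M) = (28)·t + (-809).
Set (28)·t + (-809) = -585  ⇒  (28)·t = 224  ⇒  t = 8.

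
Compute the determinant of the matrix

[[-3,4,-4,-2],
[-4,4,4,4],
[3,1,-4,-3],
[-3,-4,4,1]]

The determinant is -156.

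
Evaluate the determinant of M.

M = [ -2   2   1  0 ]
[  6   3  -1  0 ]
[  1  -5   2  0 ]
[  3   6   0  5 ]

det(M) = -305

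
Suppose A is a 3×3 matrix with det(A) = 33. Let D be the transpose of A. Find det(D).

|D| = 33

det(Aᵀ) = det(A).
det(D) = (1)·(33) = 33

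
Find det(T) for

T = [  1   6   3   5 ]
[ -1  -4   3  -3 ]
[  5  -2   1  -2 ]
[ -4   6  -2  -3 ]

Expand along row 1:
  + (1) · M_11   where M_11 = det([-4 3 -3; -2 1 -2; 6 -2 -3]) = -20
  − (6) · M_12   where M_12 = det([-1 3 -3; 5 1 -2; -4 -2 -3]) = 94
  + (3) · M_13   where M_13 = det([-1 -4 -3; 5 -2 -2; -4 6 -3]) = -176
  − (5) · M_14   where M_14 = det([-1 -4 3; 5 -2 1; -4 6 -2]) = 44
det = (+1)·(1)·(-20) + (-1)·(6)·(94) + (+1)·(3)·(-176) + (-1)·(5)·(44) = -1332

det(T) = -1332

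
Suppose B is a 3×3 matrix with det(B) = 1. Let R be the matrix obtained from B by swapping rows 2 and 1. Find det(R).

-1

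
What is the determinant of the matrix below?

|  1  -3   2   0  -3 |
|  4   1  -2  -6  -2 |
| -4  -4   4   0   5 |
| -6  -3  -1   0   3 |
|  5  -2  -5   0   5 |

The determinant is -9456.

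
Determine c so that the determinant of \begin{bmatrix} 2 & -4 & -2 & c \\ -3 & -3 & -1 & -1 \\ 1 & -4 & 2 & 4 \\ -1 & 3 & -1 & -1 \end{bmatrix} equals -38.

c = -7

Expanding along the row containing c, det(A) is linear in c: det(A) = (-10)·c + (-108).
Set (-10)·c + (-108) = -38  ⇒  (-10)·c = 70  ⇒  c = -7.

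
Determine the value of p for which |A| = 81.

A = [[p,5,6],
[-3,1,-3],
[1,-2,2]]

-9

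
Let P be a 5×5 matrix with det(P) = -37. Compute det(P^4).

The determinant is 1874161.

det(P^4) = (det P)^4 = (-37)^4 = 1874161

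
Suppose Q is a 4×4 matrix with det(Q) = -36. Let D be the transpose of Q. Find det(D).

det(Qᵀ) = det(Q).
det(D) = (1)·(-36) = -36

|D| = -36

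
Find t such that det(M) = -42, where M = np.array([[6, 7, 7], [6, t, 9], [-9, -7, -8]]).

t = 7

Expanding along the row containing t, det(M) is linear in t: det(M) = (15)·t + (-147).
Set (15)·t + (-147) = -42  ⇒  (15)·t = 105  ⇒  t = 7.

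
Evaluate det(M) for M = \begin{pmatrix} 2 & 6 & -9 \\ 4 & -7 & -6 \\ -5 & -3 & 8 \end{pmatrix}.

Expand along row 1:
  + 2 · |-7 -6; -3 8| = 2·(-56 − 18) = -148
  − 6 · |4 -6; -5 8| = −6·(32 − 30) = -12
  + (-9) · |4 -7; -5 -3| = (-9)·(-12 − 35) = 423
Sum: (-148) + (-12) + (423) = 263

det(M) = 263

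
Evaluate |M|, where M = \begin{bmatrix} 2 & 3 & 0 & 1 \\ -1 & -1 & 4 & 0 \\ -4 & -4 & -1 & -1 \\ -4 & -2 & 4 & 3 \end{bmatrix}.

Expand along row 1 (it has 1 zero):
  + (2) · M_11   where M_11 = det([-1 4 0; -4 -1 -1; -2 4 3]) = 55
  − (3) · M_12   where M_12 = det([-1 4 0; -4 -1 -1; -4 4 3]) = 63
  − (1) · M_14   where M_14 = det([-1 -1 4; -4 -4 -1; -4 -2 4]) = -34
det = (+1)·(2)·(55) + (-1)·(3)·(63) + (-1)·(1)·(-34) = -45

The determinant is -45.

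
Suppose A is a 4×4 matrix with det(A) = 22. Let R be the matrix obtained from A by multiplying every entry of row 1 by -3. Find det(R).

Scaling one row by -3 multiplies the determinant by -3.
det(R) = (-3)·(22) = -66

|R| = -66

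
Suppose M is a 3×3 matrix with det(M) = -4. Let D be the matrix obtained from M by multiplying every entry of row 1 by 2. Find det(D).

|D| = -8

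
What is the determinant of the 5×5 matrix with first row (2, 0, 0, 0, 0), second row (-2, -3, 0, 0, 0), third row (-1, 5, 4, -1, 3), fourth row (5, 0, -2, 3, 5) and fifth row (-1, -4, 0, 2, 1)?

252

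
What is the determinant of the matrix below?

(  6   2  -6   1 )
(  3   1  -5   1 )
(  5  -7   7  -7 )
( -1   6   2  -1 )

428

Expand along row 1:
  + (6) · M_11   where M_11 = det([1 -5 1; -7 7 -7; 6 2 -1]) = 196
  − (2) · M_12   where M_12 = det([3 -5 1; 5 7 -7; -1 2 -1]) = -22
  + (-6) · M_13   where M_13 = det([3 1 1; 5 -7 -7; -1 6 -1]) = 182
  − (1) · M_14   where M_14 = det([3 1 -5; 5 -7 7; -1 6 2]) = -300
det = (+1)·(6)·(196) + (-1)·(2)·(-22) + (+1)·(-6)·(182) + (-1)·(1)·(-300) = 428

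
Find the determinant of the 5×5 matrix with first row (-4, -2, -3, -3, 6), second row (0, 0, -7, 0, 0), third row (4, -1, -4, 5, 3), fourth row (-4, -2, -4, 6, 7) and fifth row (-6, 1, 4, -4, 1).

2758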